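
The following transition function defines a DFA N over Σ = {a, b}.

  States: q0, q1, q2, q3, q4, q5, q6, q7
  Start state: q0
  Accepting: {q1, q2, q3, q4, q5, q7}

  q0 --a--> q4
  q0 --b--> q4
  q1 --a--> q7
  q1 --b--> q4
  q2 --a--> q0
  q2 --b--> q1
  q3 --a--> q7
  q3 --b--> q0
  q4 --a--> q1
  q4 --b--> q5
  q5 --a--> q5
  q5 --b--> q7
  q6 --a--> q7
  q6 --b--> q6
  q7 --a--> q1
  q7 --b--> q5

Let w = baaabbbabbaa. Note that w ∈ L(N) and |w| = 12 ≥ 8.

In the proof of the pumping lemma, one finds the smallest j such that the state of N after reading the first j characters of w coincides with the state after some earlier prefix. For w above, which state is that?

q1

State sequence: q0 -b-> q4 -a-> q1 -a-> q7 -a-> q1 -b-> q4 -b-> q5 -b-> q7 -a-> q1 -b-> q4 -b-> q5 -a-> q5 -a-> q5
First repeat at step 4: q1 was already visited.

The earliest repeat is at step j = 4: N is in q1, which it already visited at step i = 2.
With |Q| = 8, pigeonhole forces a state repeat no later than step 8; the substring read between the first and second visits to that state can be pumped.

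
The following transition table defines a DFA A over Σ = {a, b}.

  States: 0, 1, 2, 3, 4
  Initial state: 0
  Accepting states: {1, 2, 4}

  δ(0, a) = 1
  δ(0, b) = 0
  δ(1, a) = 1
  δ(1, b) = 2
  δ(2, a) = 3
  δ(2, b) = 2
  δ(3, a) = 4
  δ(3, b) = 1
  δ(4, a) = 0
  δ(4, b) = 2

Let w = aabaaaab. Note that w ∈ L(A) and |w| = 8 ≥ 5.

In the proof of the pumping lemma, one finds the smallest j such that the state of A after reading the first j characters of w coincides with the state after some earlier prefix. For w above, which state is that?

Run of A on w = a a b a a a a b:
  step 0: 0  (start)
  step 1: 1  (read a: 0→1)
  step 2: 1  (read a: 1→1)   ← first repeat (1 seen earlier)
  step 3: 2  (read b: 1→2)
  step 4: 3  (read a: 2→3)
  step 5: 4  (read a: 3→4)
  step 6: 0  (read a: 4→0)
  step 7: 1  (read a: 0→1)
  step 8: 2  (read b: 1→2)

The earliest repeat is at step j = 2: A is in 1, which it already visited at step i = 1.
The DFA has 5 states, so the proof of the pumping lemma guarantees a repeated state among the first 5+1 visited; the segment between the two visits is the pumpable y.

1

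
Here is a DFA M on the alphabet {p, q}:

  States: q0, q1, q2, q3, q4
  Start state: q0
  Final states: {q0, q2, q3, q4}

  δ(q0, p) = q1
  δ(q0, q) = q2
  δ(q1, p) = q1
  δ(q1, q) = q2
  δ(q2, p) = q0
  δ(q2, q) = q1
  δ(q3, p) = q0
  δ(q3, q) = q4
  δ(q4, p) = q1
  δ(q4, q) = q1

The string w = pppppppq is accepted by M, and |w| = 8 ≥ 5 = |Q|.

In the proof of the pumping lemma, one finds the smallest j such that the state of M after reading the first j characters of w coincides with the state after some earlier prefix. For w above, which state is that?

Run of M on w = p p p p p p p q:
  step 0: q0  (start)
  step 1: q1  (read p: q0→q1)
  step 2: q1  (read p: q1→q1)   ← first repeat (q1 seen earlier)
  step 3: q1  (read p: q1→q1)
  step 4: q1  (read p: q1→q1)
  step 5: q1  (read p: q1→q1)
  step 6: q1  (read p: q1→q1)
  step 7: q1  (read p: q1→q1)
  step 8: q2  (read q: q1→q2)

The earliest repeat is at step j = 2: M is in q1, which it already visited at step i = 1.

q1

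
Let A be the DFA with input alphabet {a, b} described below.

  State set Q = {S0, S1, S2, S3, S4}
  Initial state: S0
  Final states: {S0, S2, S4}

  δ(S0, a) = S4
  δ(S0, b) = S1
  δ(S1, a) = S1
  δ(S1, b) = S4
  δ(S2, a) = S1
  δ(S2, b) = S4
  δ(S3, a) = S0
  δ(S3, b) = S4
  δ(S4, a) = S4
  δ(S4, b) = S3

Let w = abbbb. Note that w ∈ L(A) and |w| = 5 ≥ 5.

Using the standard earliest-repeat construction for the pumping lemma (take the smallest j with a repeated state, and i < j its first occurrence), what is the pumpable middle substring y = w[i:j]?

State sequence: S0 -a-> S4 -b-> S3 -b-> S4 -b-> S3 -b-> S4
First repeat at step 3: S4 was already visited.

So i = 1, j = 3, giving x = w[0:1] = a, y = w[1:3] = bb, z = w[3:5] = bb.
Check: |xy| = 3 ≤ 5 and |y| = 2 ≥ 1. Reading y takes A from S4 back to S4, so every xyⁱz is accepted.

bb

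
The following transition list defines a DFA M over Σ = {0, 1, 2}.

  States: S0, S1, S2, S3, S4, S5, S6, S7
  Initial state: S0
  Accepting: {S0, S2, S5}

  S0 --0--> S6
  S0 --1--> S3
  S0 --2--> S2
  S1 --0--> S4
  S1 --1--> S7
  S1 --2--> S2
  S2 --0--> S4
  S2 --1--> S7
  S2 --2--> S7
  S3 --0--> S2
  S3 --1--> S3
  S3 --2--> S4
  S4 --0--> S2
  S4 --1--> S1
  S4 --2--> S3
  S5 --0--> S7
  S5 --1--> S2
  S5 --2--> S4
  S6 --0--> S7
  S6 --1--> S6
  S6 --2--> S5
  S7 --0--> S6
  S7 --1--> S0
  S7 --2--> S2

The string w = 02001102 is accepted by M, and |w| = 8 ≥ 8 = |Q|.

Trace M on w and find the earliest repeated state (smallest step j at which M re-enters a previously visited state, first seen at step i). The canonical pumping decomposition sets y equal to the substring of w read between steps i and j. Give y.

200

Run of M on w = 0 2 0 0 1 1 0 2:
  step 0: S0  (start)
  step 1: S6  (read 0: S0→S6)
  step 2: S5  (read 2: S6→S5)
  step 3: S7  (read 0: S5→S7)
  step 4: S6  (read 0: S7→S6)   ← first repeat (S6 seen earlier)
  step 5: S6  (read 1: S6→S6)
  step 6: S6  (read 1: S6→S6)
  step 7: S7  (read 0: S6→S7)
  step 8: S2  (read 2: S7→S2)

So i = 1, j = 4, giving x = w[0:1] = 0, y = w[1:4] = 200, z = w[4:8] = 1102.
Check: |xy| = 4 ≤ 8 and |y| = 3 ≥ 1. Reading y takes M from S6 back to S6, so every xyⁱz is accepted.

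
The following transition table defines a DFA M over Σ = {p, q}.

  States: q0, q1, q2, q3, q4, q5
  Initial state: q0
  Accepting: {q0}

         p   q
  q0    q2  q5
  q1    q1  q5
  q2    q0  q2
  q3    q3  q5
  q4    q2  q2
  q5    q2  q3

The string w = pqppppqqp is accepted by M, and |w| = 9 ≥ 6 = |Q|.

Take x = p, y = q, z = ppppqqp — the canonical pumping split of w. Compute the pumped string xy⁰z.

pppppqqp

xy⁰z = xz = p·ppppqqp = pppppqqp.
Reading y = q takes M from q2 back to q2, so after x the machine is still in q2, and z then leads to the accepting state q0. Hence pppppqqp ∈ L(M).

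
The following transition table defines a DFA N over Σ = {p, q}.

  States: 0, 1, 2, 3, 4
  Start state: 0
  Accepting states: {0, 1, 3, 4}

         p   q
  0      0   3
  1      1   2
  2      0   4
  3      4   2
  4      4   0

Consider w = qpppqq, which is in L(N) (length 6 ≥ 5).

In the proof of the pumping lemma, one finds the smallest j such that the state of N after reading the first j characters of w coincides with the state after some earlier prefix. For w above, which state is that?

Run of N on w = q p p p q q:
  step 0: 0  (start)
  step 1: 3  (read q: 0→3)
  step 2: 4  (read p: 3→4)
  step 3: 4  (read p: 4→4)   ← first repeat (4 seen earlier)
  step 4: 4  (read p: 4→4)
  step 5: 0  (read q: 4→0)
  step 6: 3  (read q: 0→3)

The earliest repeat is at step j = 3: N is in 4, which it already visited at step i = 2.
Pumping length from the standard proof: p = 5 (the number of states). The repeated state found above gives |xy| = j ≤ 5 and |y| = j − i ≥ 1.

4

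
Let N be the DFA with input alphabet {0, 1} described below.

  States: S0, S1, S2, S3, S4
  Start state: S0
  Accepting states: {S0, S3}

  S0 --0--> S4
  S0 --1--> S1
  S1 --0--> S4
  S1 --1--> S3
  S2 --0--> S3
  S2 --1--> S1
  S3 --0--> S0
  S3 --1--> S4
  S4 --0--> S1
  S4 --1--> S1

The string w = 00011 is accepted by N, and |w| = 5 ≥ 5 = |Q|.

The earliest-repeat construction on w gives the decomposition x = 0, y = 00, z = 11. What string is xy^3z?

000000011

xy^3z = 0·00·00·00·11 = 000000011.
Reading y = 00 takes N from S4 back to S4, so after x·y·y·y the machine is still in S4, and z then leads to the accepting state S3. Hence 000000011 ∈ L(N).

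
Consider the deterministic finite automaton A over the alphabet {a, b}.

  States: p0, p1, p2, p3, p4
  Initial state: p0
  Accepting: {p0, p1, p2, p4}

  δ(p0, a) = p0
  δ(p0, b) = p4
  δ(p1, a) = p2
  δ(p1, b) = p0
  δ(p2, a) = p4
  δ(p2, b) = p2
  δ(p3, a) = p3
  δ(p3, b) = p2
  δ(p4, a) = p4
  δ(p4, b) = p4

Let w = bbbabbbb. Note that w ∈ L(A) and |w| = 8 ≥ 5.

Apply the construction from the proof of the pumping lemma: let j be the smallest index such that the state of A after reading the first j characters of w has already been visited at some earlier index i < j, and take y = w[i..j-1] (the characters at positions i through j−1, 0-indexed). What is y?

b

Run of A on w = b b b a b b b b:
  step 0: p0  (start)
  step 1: p4  (read b: p0→p4)
  step 2: p4  (read b: p4→p4)   ← first repeat (p4 seen earlier)
  step 3: p4  (read b: p4→p4)
  step 4: p4  (read a: p4→p4)
  step 5: p4  (read b: p4→p4)
  step 6: p4  (read b: p4→p4)
  step 7: p4  (read b: p4→p4)
  step 8: p4  (read b: p4→p4)

So i = 1, j = 2, giving x = w[0:1] = b, y = w[1:2] = b, z = w[2:8] = babbbb.
Check: |xy| = 2 ≤ 5 and |y| = 1 ≥ 1. Reading y takes A from p4 back to p4, so every xyⁱz is accepted.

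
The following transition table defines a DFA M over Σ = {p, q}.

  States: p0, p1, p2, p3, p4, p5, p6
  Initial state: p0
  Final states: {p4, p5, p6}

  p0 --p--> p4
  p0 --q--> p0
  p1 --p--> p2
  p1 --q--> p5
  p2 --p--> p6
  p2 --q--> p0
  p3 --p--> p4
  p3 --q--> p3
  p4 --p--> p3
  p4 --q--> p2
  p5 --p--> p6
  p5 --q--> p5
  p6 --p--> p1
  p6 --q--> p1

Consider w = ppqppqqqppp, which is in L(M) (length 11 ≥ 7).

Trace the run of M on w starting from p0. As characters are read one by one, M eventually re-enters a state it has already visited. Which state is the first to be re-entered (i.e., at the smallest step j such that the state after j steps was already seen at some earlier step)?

Run of M on w = p p q p p q q q p p p:
  step 0: p0  (start)
  step 1: p4  (read p: p0→p4)
  step 2: p3  (read p: p4→p3)
  step 3: p3  (read q: p3→p3)   ← first repeat (p3 seen earlier)
  step 4: p4  (read p: p3→p4)
  step 5: p3  (read p: p4→p3)
  step 6: p3  (read q: p3→p3)
  step 7: p3  (read q: p3→p3)
  step 8: p3  (read q: p3→p3)
  step 9: p4  (read p: p3→p4)
  step 10: p3  (read p: p4→p3)
  step 11: p4  (read p: p3→p4)

The earliest repeat is at step j = 3: M is in p3, which it already visited at step i = 2.
Since M has 7 states, any run of length ≥ 7 visits 7+1 states, so by pigeonhole some state repeats within the first 7 steps — that repeat gives the pumpable loop.

p3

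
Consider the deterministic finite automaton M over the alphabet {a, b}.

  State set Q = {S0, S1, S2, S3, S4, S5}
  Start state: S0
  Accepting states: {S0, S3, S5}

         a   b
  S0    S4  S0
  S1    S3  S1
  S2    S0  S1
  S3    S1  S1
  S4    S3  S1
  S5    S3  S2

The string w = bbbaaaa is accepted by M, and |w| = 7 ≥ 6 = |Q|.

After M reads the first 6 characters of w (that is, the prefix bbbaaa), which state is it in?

S1

Run of M on the first 6 characters of w = b b b a a a:
  step 0: S0  (start)
  step 1: S0  (read b: S0→S0)
  step 2: S0  (read b: S0→S0)
  step 3: S0  (read b: S0→S0)
  step 4: S4  (read a: S0→S4)
  step 5: S3  (read a: S4→S3)
  step 6: S1  (read a: S3→S1)

After reading 6 characters, M is in state S1.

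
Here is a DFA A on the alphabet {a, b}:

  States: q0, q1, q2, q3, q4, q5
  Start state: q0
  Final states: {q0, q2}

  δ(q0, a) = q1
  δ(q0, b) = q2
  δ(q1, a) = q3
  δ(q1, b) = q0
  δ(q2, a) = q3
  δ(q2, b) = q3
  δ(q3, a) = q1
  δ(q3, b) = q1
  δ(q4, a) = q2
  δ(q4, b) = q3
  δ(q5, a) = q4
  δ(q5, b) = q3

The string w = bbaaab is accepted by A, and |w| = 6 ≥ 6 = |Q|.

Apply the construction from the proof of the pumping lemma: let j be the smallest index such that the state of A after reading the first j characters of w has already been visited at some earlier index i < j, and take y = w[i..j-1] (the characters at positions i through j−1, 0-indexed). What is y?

aa

State sequence: q0 -b-> q2 -b-> q3 -a-> q1 -a-> q3 -a-> q1 -b-> q0
First repeat at step 4: q3 was already visited.

So i = 2, j = 4, giving x = w[0:2] = bb, y = w[2:4] = aa, z = w[4:6] = ab.
Check: |xy| = 4 ≤ 6 and |y| = 2 ≥ 1. Reading y takes A from q3 back to q3, so every xyⁱz is accepted.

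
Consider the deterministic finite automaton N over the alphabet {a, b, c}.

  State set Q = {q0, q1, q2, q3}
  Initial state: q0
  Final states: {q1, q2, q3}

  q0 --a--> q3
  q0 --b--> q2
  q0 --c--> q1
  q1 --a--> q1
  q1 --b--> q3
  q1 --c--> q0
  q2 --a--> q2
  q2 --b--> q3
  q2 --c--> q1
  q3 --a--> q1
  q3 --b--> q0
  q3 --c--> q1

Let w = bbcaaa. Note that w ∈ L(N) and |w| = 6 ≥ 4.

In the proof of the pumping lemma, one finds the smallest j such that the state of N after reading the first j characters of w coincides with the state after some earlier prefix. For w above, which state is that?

q1

Run of N on w = b b c a a a:
  step 0: q0  (start)
  step 1: q2  (read b: q0→q2)
  step 2: q3  (read b: q2→q3)
  step 3: q1  (read c: q3→q1)
  step 4: q1  (read a: q1→q1)   ← first repeat (q1 seen earlier)
  step 5: q1  (read a: q1→q1)
  step 6: q1  (read a: q1→q1)

The earliest repeat is at step j = 4: N is in q1, which it already visited at step i = 3.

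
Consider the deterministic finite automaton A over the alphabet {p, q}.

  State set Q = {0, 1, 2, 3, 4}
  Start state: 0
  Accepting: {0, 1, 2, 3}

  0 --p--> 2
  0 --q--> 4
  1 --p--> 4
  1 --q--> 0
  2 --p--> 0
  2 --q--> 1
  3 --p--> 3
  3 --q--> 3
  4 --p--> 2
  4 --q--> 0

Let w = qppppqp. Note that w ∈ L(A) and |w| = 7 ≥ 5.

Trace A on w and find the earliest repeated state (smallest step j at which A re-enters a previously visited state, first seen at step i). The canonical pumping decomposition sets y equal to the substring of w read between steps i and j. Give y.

Run of A on w = q p p p p q p:
  step 0: 0  (start)
  step 1: 4  (read q: 0→4)
  step 2: 2  (read p: 4→2)
  step 3: 0  (read p: 2→0)   ← first repeat (0 seen earlier)
  step 4: 2  (read p: 0→2)
  step 5: 0  (read p: 2→0)
  step 6: 4  (read q: 0→4)
  step 7: 2  (read p: 4→2)

So i = 0, j = 3, giving x = w[0:0] = ε, y = w[0:3] = qpp, z = w[3:7] = ppqp.
Check: |xy| = 3 ≤ 5 and |y| = 3 ≥ 1. Reading y takes A from 0 back to 0, so every xyⁱz is accepted.
The DFA has 5 states, so the proof of the pumping lemma guarantees a repeated state among the first 5+1 visited; the segment between the two visits is the pumpable y.

qpp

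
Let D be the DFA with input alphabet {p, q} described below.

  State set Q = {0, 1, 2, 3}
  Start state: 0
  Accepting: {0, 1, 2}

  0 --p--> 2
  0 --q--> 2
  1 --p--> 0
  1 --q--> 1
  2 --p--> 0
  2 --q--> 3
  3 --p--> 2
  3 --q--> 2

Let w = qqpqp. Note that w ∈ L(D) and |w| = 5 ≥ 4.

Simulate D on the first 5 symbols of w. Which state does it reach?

State sequence: 0 -q-> 2 -q-> 3 -p-> 2 -q-> 3 -p-> 2

After reading 5 characters, D is in state 2.

2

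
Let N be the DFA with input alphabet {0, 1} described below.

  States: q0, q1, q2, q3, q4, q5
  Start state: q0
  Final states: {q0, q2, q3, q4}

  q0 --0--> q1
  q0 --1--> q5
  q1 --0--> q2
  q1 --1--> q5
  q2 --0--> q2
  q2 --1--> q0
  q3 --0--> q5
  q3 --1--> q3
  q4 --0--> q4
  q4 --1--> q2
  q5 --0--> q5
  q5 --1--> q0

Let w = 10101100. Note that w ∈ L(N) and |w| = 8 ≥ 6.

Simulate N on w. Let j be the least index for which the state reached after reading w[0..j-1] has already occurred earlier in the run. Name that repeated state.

q5

State sequence: q0 -1-> q5 -0-> q5 -1-> q0 -0-> q1 -1-> q5 -1-> q0 -0-> q1 -0-> q2
First repeat at step 2: q5 was already visited.

The earliest repeat is at step j = 2: N is in q5, which it already visited at step i = 1.
The DFA has 6 states, so the proof of the pumping lemma guarantees a repeated state among the first 6+1 visited; the segment between the two visits is the pumpable y.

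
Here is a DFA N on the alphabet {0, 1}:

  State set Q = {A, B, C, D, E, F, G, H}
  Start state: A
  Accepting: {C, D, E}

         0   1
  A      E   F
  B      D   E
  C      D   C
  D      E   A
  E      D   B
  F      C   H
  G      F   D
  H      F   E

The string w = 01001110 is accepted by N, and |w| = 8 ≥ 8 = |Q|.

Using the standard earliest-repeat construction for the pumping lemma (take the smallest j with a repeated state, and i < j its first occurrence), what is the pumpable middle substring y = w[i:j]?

State sequence: A -0-> E -1-> B -0-> D -0-> E -1-> B -1-> E -1-> B -0-> D
First repeat at step 4: E was already visited.

So i = 1, j = 4, giving x = w[0:1] = 0, y = w[1:4] = 100, z = w[4:8] = 1110.
Check: |xy| = 4 ≤ 8 and |y| = 3 ≥ 1. Reading y takes N from E back to E, so every xyⁱz is accepted.

100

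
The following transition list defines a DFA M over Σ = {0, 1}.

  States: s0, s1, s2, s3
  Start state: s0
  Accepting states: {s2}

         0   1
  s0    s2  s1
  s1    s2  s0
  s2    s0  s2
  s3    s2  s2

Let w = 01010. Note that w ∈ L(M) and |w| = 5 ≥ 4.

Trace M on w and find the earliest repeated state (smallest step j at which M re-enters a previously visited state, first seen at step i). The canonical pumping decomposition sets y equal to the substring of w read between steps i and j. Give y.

Run of M on w = 0 1 0 1 0:
  step 0: s0  (start)
  step 1: s2  (read 0: s0→s2)
  step 2: s2  (read 1: s2→s2)   ← first repeat (s2 seen earlier)
  step 3: s0  (read 0: s2→s0)
  step 4: s1  (read 1: s0→s1)
  step 5: s2  (read 0: s1→s2)

So i = 1, j = 2, giving x = w[0:1] = 0, y = w[1:2] = 1, z = w[2:5] = 010.
Check: |xy| = 2 ≤ 4 and |y| = 1 ≥ 1. Reading y takes M from s2 back to s2, so every xyⁱz is accepted.
Since M has 4 states, any run of length ≥ 4 visits 4+1 states, so by pigeonhole some state repeats within the first 4 steps — that repeat gives the pumpable loop.

1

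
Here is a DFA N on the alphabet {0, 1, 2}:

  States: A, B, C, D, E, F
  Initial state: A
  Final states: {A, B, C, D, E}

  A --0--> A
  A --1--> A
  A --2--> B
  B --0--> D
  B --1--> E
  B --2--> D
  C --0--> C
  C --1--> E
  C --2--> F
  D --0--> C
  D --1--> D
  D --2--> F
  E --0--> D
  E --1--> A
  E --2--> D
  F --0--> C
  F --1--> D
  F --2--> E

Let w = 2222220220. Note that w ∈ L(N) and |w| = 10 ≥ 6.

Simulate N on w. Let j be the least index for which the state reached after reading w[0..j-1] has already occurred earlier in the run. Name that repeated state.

State sequence: A -2-> B -2-> D -2-> F -2-> E -2-> D -2-> F -0-> C -2-> F -2-> E -0-> D
First repeat at step 5: D was already visited.

The earliest repeat is at step j = 5: N is in D, which it already visited at step i = 2.

D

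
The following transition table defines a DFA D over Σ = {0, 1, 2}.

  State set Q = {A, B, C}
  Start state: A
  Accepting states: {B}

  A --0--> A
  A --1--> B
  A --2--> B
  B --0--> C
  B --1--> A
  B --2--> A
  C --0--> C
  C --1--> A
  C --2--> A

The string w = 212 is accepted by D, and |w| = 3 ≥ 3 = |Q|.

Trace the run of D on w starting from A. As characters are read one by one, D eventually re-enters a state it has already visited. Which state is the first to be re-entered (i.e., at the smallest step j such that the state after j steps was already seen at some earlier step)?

Run of D on w = 2 1 2:
  step 0: A  (start)
  step 1: B  (read 2: A→B)
  step 2: A  (read 1: B→A)   ← first repeat (A seen earlier)
  step 3: B  (read 2: A→B)

The earliest repeat is at step j = 2: D is in A, which it already visited at step i = 0.
The DFA has 3 states, so the proof of the pumping lemma guarantees a repeated state among the first 3+1 visited; the segment between the two visits is the pumpable y.

A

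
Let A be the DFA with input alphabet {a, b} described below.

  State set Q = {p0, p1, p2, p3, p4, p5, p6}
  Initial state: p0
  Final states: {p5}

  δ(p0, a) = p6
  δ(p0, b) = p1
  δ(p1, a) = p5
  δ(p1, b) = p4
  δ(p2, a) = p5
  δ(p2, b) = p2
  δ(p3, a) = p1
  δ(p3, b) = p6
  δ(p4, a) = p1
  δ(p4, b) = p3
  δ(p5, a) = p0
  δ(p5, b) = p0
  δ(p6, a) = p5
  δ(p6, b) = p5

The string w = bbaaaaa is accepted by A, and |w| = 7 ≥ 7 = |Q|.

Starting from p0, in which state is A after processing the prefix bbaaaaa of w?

State sequence: p0 -b-> p1 -b-> p4 -a-> p1 -a-> p5 -a-> p0 -a-> p6 -a-> p5

After reading 7 characters, A is in state p5.

p5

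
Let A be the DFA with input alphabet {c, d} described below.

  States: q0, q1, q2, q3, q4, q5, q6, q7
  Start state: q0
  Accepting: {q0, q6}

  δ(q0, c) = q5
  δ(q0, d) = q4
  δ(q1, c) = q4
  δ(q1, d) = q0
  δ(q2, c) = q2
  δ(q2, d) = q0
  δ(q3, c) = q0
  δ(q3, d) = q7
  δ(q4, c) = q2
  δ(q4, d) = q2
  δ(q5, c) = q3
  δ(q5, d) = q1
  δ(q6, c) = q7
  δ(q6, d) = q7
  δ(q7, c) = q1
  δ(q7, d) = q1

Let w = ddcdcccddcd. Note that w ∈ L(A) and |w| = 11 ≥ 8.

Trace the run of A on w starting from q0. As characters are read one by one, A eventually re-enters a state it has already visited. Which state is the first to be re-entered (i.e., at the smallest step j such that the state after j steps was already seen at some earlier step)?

State sequence: q0 -d-> q4 -d-> q2 -c-> q2 -d-> q0 -c-> q5 -c-> q3 -c-> q0 -d-> q4 -d-> q2 -c-> q2 -d-> q0
First repeat at step 3: q2 was already visited.

The earliest repeat is at step j = 3: A is in q2, which it already visited at step i = 2.
The DFA has 8 states, so the proof of the pumping lemma guarantees a repeated state among the first 8+1 visited; the segment between the two visits is the pumpable y.

q2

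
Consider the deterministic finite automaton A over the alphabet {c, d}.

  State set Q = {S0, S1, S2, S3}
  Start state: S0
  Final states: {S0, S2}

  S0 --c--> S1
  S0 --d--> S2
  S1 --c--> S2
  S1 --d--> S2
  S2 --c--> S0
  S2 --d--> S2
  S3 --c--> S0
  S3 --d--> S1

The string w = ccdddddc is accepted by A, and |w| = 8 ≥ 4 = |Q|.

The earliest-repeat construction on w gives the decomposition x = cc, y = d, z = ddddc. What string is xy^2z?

xy^2z = cc·d·d·ddddc = ccddddddc.
Reading y = d takes A from S2 back to S2, so after x·y·y the machine is still in S2, and z then leads to the accepting state S0. Hence ccddddddc ∈ L(A).

ccddddddc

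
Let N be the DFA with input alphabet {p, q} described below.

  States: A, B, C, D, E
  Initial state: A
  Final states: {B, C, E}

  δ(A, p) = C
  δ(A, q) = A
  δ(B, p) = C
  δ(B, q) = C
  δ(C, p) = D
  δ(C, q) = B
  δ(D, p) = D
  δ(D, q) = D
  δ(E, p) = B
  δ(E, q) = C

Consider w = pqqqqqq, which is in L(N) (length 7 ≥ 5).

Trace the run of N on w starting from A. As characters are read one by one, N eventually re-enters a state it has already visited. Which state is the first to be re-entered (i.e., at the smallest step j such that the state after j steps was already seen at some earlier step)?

State sequence: A -p-> C -q-> B -q-> C -q-> B -q-> C -q-> B -q-> C
First repeat at step 3: C was already visited.

The earliest repeat is at step j = 3: N is in C, which it already visited at step i = 1.

C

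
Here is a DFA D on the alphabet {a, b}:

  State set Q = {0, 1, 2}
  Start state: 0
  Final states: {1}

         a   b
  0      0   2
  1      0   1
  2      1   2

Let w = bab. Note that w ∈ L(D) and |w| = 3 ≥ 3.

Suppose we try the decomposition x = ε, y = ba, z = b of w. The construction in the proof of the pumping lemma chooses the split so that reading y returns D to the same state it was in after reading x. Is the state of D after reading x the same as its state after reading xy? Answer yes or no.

no

State sequence: 0 -b-> 2 -a-> 1

After x (step 0): 0. After xy (step 2): 1.
They differ (0 ≠ 1), so y is not a cycle from the state after x; this split is not the one the pumping-lemma construction produces, and pumping y need not keep the string in L(D).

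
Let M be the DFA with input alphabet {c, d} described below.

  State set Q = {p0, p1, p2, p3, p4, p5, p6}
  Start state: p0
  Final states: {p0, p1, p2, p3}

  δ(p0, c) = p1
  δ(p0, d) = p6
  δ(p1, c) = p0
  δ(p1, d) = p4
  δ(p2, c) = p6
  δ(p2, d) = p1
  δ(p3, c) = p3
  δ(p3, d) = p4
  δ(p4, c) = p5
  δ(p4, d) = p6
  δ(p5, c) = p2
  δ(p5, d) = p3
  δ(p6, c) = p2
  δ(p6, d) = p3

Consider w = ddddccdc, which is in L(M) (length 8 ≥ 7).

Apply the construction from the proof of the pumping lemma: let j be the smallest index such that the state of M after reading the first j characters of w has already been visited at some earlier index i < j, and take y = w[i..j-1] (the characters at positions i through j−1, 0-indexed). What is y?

ddd

State sequence: p0 -d-> p6 -d-> p3 -d-> p4 -d-> p6 -c-> p2 -c-> p6 -d-> p3 -c-> p3
First repeat at step 4: p6 was already visited.

So i = 1, j = 4, giving x = w[0:1] = d, y = w[1:4] = ddd, z = w[4:8] = ccdc.
Check: |xy| = 4 ≤ 7 and |y| = 3 ≥ 1. Reading y takes M from p6 back to p6, so every xyⁱz is accepted.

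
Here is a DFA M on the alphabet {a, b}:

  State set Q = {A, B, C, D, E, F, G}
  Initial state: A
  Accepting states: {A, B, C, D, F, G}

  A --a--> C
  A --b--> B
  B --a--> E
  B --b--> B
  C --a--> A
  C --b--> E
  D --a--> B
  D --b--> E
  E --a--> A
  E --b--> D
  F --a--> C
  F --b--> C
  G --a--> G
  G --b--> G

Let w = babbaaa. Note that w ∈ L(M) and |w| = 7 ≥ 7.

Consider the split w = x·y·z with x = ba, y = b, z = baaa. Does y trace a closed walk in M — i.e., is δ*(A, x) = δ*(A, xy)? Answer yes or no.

State sequence: A -b-> B -a-> E -b-> D

After x (step 2): E. After xy (step 3): D.
They differ (E ≠ D), so y is not a cycle from the state after x; this split is not the one the pumping-lemma construction produces, and pumping y need not keep the string in L(M).

no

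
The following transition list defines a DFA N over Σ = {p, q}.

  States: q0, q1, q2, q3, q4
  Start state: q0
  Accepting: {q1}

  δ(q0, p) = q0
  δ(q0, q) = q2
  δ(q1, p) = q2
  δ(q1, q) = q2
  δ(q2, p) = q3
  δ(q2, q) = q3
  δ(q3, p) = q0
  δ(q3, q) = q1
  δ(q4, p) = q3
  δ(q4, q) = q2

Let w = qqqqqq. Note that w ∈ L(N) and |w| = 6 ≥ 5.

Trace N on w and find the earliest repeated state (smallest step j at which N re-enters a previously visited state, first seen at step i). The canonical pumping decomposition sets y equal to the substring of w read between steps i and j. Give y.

qqq

State sequence: q0 -q-> q2 -q-> q3 -q-> q1 -q-> q2 -q-> q3 -q-> q1
First repeat at step 4: q2 was already visited.

So i = 1, j = 4, giving x = w[0:1] = q, y = w[1:4] = qqq, z = w[4:6] = qq.
Check: |xy| = 4 ≤ 5 and |y| = 3 ≥ 1. Reading y takes N from q2 back to q2, so every xyⁱz is accepted.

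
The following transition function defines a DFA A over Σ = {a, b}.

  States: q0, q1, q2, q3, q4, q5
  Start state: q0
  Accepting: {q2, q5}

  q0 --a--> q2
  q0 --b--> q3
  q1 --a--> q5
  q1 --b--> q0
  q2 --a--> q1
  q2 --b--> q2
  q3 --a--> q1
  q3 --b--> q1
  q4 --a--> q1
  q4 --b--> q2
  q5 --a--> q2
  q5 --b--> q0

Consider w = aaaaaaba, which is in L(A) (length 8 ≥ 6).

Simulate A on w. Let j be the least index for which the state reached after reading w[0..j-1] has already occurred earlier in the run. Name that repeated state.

Run of A on w = a a a a a a b a:
  step 0: q0  (start)
  step 1: q2  (read a: q0→q2)
  step 2: q1  (read a: q2→q1)
  step 3: q5  (read a: q1→q5)
  step 4: q2  (read a: q5→q2)   ← first repeat (q2 seen earlier)
  step 5: q1  (read a: q2→q1)
  step 6: q5  (read a: q1→q5)
  step 7: q0  (read b: q5→q0)
  step 8: q2  (read a: q0→q2)

The earliest repeat is at step j = 4: A is in q2, which it already visited at step i = 1.

q2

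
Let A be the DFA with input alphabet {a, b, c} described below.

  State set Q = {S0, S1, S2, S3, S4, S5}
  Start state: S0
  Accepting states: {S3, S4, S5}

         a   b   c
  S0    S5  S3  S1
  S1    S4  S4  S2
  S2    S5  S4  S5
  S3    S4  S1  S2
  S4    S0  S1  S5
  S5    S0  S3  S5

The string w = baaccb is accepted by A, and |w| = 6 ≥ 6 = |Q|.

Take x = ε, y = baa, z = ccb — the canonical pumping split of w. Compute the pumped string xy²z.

xy^2z = ε·baa·baa·ccb = baabaaccb.
Reading y = baa takes A from S0 back to S0, so after x·y·y the machine is still in S0, and z then leads to the accepting state S4. Hence baabaaccb ∈ L(A).

baabaaccb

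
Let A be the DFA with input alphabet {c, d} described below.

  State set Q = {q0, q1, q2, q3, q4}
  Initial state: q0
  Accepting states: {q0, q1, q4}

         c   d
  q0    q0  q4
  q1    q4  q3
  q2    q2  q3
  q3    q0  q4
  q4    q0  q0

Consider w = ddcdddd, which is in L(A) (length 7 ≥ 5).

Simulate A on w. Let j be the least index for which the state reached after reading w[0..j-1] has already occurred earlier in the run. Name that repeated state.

q0

Run of A on w = d d c d d d d:
  step 0: q0  (start)
  step 1: q4  (read d: q0→q4)
  step 2: q0  (read d: q4→q0)   ← first repeat (q0 seen earlier)
  step 3: q0  (read c: q0→q0)
  step 4: q4  (read d: q0→q4)
  step 5: q0  (read d: q4→q0)
  step 6: q4  (read d: q0→q4)
  step 7: q0  (read d: q4→q0)

The earliest repeat is at step j = 2: A is in q0, which it already visited at step i = 0.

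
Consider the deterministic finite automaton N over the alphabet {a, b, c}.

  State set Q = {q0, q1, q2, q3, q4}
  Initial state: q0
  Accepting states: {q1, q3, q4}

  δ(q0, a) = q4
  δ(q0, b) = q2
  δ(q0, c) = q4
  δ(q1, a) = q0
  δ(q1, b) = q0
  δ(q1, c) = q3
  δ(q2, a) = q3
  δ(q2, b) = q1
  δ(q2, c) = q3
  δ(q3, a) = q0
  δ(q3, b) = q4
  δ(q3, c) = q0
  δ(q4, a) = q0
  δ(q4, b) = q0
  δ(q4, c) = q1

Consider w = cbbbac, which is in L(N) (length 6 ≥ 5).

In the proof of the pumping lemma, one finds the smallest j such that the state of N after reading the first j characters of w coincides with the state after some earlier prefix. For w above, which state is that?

State sequence: q0 -c-> q4 -b-> q0 -b-> q2 -b-> q1 -a-> q0 -c-> q4
First repeat at step 2: q0 was already visited.

The earliest repeat is at step j = 2: N is in q0, which it already visited at step i = 0.
With |Q| = 5, pigeonhole forces a state repeat no later than step 5; the substring read between the first and second visits to that state can be pumped.

q0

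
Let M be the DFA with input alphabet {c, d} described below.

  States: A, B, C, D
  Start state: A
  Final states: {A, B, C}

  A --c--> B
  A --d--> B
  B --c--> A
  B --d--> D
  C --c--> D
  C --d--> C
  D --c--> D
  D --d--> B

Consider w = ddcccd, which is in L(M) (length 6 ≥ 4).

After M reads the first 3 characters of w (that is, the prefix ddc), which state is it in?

D

State sequence: A -d-> B -d-> D -c-> D

After reading 3 characters, M is in state D.
(This kind of state-tracing is the core of the pumping-lemma construction: with 4 states, pigeonhole forces a repeat within the first 4 steps.)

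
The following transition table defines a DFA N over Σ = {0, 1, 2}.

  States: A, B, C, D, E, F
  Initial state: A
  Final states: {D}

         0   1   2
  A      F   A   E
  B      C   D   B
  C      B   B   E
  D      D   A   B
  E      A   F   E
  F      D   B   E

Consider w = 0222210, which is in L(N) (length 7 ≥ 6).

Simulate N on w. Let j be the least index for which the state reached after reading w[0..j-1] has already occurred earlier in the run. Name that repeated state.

E

Run of N on w = 0 2 2 2 2 1 0:
  step 0: A  (start)
  step 1: F  (read 0: A→F)
  step 2: E  (read 2: F→E)
  step 3: E  (read 2: E→E)   ← first repeat (E seen earlier)
  step 4: E  (read 2: E→E)
  step 5: E  (read 2: E→E)
  step 6: F  (read 1: E→F)
  step 7: D  (read 0: F→D)

The earliest repeat is at step j = 3: N is in E, which it already visited at step i = 2.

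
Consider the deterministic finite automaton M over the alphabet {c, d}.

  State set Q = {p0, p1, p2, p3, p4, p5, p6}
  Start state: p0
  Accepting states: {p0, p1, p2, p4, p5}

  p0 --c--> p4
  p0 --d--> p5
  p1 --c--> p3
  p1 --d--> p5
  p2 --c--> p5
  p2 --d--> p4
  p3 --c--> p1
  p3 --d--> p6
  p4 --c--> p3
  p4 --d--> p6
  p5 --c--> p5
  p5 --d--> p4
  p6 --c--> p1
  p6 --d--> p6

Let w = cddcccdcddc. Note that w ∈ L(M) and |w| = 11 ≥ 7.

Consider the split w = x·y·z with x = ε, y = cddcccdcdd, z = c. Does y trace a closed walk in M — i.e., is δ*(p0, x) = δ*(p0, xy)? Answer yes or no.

no

State sequence: p0 -c-> p4 -d-> p6 -d-> p6 -c-> p1 -c-> p3 -c-> p1 -d-> p5 -c-> p5 -d-> p4 -d-> p6

After x (step 0): p0. After xy (step 10): p6.
They differ (p0 ≠ p6), so y is not a cycle from the state after x; this split is not the one the pumping-lemma construction produces, and pumping y need not keep the string in L(M).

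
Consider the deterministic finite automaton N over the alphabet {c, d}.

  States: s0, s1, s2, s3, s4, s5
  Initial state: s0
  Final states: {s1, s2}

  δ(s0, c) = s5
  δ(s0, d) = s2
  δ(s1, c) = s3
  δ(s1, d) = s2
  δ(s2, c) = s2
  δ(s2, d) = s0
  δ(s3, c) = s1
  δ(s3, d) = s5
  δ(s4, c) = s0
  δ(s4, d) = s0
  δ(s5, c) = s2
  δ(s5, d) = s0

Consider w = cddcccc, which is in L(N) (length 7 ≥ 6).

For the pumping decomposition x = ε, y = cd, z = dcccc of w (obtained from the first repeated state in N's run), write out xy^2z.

xy^2z = ε·cd·cd·dcccc = cdcddcccc.
Reading y = cd takes N from s0 back to s0, so after x·y·y the machine is still in s0, and z then leads to the accepting state s2. Hence cdcddcccc ∈ L(N).

cdcddcccc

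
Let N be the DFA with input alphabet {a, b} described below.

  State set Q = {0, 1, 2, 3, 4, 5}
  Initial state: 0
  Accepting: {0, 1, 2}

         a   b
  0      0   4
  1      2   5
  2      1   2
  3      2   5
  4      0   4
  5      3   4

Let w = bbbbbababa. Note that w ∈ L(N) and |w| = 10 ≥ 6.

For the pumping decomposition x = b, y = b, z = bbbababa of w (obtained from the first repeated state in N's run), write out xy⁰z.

bbbbababa

xy⁰z = xz = b·bbbababa = bbbbababa.
Reading y = b takes N from 4 back to 4, so after x the machine is still in 4, and z then leads to the accepting state 0. Hence bbbbababa ∈ L(N).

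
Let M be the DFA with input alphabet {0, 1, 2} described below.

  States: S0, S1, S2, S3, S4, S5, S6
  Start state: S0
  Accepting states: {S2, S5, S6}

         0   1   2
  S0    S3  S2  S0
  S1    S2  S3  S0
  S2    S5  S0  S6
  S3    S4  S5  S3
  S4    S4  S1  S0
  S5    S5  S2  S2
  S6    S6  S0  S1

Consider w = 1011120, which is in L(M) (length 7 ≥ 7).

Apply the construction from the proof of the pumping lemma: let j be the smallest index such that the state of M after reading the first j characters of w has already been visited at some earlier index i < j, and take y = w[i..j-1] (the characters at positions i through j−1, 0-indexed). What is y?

State sequence: S0 -1-> S2 -0-> S5 -1-> S2 -1-> S0 -1-> S2 -2-> S6 -0-> S6
First repeat at step 3: S2 was already visited.

So i = 1, j = 3, giving x = w[0:1] = 1, y = w[1:3] = 01, z = w[3:7] = 1120.
Check: |xy| = 3 ≤ 7 and |y| = 2 ≥ 1. Reading y takes M from S2 back to S2, so every xyⁱz is accepted.
Since M has 7 states, any run of length ≥ 7 visits 7+1 states, so by pigeonhole some state repeats within the first 7 steps — that repeat gives the pumpable loop.

01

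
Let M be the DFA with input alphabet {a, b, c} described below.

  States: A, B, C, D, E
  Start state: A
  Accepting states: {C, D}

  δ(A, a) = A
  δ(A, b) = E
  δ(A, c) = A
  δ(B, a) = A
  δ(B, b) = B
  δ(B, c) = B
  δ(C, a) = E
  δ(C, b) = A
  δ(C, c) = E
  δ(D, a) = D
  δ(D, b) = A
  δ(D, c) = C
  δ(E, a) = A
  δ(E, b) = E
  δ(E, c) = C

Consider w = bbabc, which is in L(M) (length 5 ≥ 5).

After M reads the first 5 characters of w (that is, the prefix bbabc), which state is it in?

Run of M on the first 5 characters of w = b b a b c:
  step 0: A  (start)
  step 1: E  (read b: A→E)
  step 2: E  (read b: E→E)
  step 3: A  (read a: E→A)
  step 4: E  (read b: A→E)
  step 5: C  (read c: E→C)

After reading 5 characters, M is in state C.
(This kind of state-tracing is the core of the pumping-lemma construction: with 5 states, pigeonhole forces a repeat within the first 5 steps.)

C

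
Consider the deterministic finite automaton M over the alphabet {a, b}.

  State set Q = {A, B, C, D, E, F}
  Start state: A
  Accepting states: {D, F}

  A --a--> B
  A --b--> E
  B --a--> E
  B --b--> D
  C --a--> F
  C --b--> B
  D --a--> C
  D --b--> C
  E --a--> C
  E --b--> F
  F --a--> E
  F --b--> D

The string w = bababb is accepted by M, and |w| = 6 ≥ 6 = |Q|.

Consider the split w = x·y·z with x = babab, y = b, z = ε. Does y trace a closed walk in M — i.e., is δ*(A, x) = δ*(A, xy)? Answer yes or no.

no

Run of M on the first 6 characters of w = b a b a b b:
  step 0: A  (start)
  step 1: E  (read b: A→E)
  step 2: C  (read a: E→C)
  step 3: B  (read b: C→B)
  step 4: E  (read a: B→E)
  step 5: F  (read b: E→F)
  step 6: D  (read b: F→D)

After x (step 5): F. After xy (step 6): D.
They differ (F ≠ D), so y is not a cycle from the state after x; this split is not the one the pumping-lemma construction produces, and pumping y need not keep the string in L(M).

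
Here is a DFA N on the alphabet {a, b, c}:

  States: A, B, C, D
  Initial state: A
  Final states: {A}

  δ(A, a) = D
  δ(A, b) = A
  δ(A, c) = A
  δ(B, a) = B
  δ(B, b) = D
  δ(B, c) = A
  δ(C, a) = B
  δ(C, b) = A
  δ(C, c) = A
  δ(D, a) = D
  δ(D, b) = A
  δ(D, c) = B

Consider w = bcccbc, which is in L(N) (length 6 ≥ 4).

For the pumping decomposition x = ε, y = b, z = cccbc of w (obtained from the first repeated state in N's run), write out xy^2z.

bbcccbc

xy^2z = ε·b·b·cccbc = bbcccbc.
Reading y = b takes N from A back to A, so after x·y·y the machine is still in A, and z then leads to the accepting state A. Hence bbcccbc ∈ L(N).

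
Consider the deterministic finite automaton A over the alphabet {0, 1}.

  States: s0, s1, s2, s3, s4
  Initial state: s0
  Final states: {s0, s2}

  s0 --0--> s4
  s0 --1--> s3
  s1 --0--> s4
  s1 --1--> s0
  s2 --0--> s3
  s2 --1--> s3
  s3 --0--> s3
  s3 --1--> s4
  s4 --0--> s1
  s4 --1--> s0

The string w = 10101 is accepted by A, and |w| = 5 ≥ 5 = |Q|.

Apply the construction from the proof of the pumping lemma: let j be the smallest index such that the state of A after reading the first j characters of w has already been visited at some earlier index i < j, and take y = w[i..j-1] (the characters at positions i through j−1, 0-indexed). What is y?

Run of A on w = 1 0 1 0 1:
  step 0: s0  (start)
  step 1: s3  (read 1: s0→s3)
  step 2: s3  (read 0: s3→s3)   ← first repeat (s3 seen earlier)
  step 3: s4  (read 1: s3→s4)
  step 4: s1  (read 0: s4→s1)
  step 5: s0  (read 1: s1→s0)

So i = 1, j = 2, giving x = w[0:1] = 1, y = w[1:2] = 0, z = w[2:5] = 101.
Check: |xy| = 2 ≤ 5 and |y| = 1 ≥ 1. Reading y takes A from s3 back to s3, so every xyⁱz is accepted.
Pumping length from the standard proof: p = 5 (the number of states). The repeated state found above gives |xy| = j ≤ 5 and |y| = j − i ≥ 1.

0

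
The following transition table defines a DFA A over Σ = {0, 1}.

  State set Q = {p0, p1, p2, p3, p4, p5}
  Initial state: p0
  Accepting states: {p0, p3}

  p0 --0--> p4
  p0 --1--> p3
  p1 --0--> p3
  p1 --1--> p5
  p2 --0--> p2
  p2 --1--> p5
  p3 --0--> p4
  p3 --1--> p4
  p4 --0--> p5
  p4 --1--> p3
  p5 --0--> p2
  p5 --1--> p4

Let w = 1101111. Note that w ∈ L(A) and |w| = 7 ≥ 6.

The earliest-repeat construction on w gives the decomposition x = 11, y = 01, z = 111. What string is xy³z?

11010101111

xy^3z = 11·01·01·01·111 = 11010101111.
Reading y = 01 takes A from p4 back to p4, so after x·y·y·y the machine is still in p4, and z then leads to the accepting state p3. Hence 11010101111 ∈ L(A).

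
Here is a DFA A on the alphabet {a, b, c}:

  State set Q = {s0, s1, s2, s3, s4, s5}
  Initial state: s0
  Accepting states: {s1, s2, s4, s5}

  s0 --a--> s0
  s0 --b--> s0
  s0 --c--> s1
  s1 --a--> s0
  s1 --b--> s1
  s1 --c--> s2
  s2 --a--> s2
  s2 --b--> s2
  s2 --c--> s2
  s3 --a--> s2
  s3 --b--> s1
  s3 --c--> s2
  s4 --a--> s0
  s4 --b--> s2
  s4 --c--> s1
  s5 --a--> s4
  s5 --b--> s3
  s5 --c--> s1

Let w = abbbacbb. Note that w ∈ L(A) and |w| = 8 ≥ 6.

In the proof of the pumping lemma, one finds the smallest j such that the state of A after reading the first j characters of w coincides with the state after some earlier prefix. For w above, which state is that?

s0

Run of A on w = a b b b a c b b:
  step 0: s0  (start)
  step 1: s0  (read a: s0→s0)   ← first repeat (s0 seen earlier)
  step 2: s0  (read b: s0→s0)
  step 3: s0  (read b: s0→s0)
  step 4: s0  (read b: s0→s0)
  step 5: s0  (read a: s0→s0)
  step 6: s1  (read c: s0→s1)
  step 7: s1  (read b: s1→s1)
  step 8: s1  (read b: s1→s1)

The earliest repeat is at step j = 1: A is in s0, which it already visited at step i = 0.
Pumping length from the standard proof: p = 6 (the number of states). The repeated state found above gives |xy| = j ≤ 6 and |y| = j − i ≥ 1.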